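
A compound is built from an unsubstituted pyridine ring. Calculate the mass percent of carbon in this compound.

Atom tally by fragment:
  pyridine ring core → C:5 H:5 N:1
Element totals:
  C: 5
  H: 5
  N: 1
Molecular formula: C5H5N.
Molar mass = 79.102 g/mol.
Mass from C: 5 × 12.011 = 60.055 g/mol.
%C = 60.055 / 79.102 × 100 = 75.92%.

75.92%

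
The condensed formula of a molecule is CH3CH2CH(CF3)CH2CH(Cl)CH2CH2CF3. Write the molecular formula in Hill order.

Element totals:
  C: 9
  H: 13
  Cl: 1
  F: 6

C9H13ClF6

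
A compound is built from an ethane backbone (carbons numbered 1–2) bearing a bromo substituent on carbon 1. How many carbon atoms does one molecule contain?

Atom tally by fragment:
  BrCH2 → C:1 H:2 Br:1
  CH3 → C:1 H:3
Element totals:
  C: 2
  H: 5
  Br: 1

2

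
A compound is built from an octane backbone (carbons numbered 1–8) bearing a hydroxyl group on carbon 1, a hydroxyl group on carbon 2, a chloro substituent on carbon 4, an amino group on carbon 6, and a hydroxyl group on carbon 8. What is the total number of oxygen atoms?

Atom tally by fragment:
  HOCH2 → C:1 H:3 O:1
  CH(OH) → C:1 H:2 O:1
  CH2 → C:1 H:2
  CH(Cl) → C:1 H:1 Cl:1
  CH2 → C:1 H:2
  CH(NH2) → C:1 H:3 N:1
  CH2 → C:1 H:2
  CH2OH → C:1 H:3 O:1
Element totals:
  C: 8
  H: 18
  Cl: 1
  N: 1
  O: 3

3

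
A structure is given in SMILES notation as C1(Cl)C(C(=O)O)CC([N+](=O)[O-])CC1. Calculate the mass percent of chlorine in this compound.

Atom tally by fragment:
  cyclohexane ring core → C:6 H:12
  (− 3 ring H displaced by substituents)
  + Cl → Cl:1
  + COOH → C:1 H:1 O:2
  + NO2 → N:1 O:2
Element totals:
  C: 7
  H: 10
  Cl: 1
  N: 1
  O: 4
Molecular formula: C7H10ClNO4.
Molar mass = 207.610 g/mol.
Mass from Cl: 1 × 35.45 = 35.450 g/mol.
%Cl = 35.450 / 207.610 × 100 = 17.08%.

17.08%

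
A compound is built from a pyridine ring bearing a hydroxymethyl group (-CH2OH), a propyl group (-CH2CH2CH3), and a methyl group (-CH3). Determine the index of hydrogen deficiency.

4

Atom tally by fragment:
  pyridine ring core → C:5 H:5 N:1
  (− 3 ring H displaced by substituents)
  + CH2OH → C:1 H:3 O:1
  + CH2CH2CH3 → C:3 H:7
  + CH3 → C:1 H:3
Element totals:
  C: 10
  H: 15
  N: 1
  O: 1
Molecular formula: C10H15NO.
DoU = (2C + 2 + N − H − X) / 2 = (2·10 + 2 + 1 − 15 − 0) / 2 = 4.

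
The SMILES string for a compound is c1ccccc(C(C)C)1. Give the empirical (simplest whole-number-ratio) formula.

Atom tally by fragment:
  benzene ring core → C:6 H:6
  (− 1 ring H displaced by substituents)
  + CH(CH3)2 → C:3 H:7
Element totals:
  C: 9
  H: 12
Molecular formula: C9H12.
gcd of subscripts = 3; dividing each by 3:
  C: 9/3 = 3
  H: 12/3 = 4

C3H4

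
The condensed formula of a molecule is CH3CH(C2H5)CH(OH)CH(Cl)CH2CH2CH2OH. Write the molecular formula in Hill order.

Atom tally by fragment:
  CH3 → C:1 H:3
  CH(C2H5) → C:3 H:6
  CH(OH) → C:1 H:2 O:1
  CH(Cl) → C:1 H:1 Cl:1
  CH2 → C:1 H:2
  CH2CH2OH → C:2 H:5 O:1
Element totals:
  C: 9
  H: 19
  Cl: 1
  O: 2

C9H19ClO2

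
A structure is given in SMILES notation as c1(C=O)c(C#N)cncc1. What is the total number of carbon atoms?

Atom tally by fragment:
  pyridine ring core → C:5 H:5 N:1
  (− 2 ring H displaced by substituents)
  + CHO → C:1 H:1 O:1
  + CN → C:1 N:1
Element totals:
  C: 7
  H: 4
  N: 2
  O: 1

7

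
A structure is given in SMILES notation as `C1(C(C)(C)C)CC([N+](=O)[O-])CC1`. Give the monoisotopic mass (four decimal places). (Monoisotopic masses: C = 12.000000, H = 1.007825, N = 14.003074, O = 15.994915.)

171.1259

Atom tally by fragment:
  cyclopentane ring core → C:5 H:10
  (− 2 ring H displaced by substituents)
  + C(CH3)3 → C:4 H:9
  + NO2 → N:1 O:2
Element totals:
  C: 9
  H: 17
  N: 1
  O: 2
Molecular formula: C9H17NO2.
  M = 9(12.0) + 17(1.007825) + 14.003074 + 2(15.994915)
    = 108.000000 + 17.133025 + 14.003074 + 31.989830 = 171.125929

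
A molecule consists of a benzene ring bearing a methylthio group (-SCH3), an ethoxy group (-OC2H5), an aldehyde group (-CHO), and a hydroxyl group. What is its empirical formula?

Atom tally by fragment:
  benzene ring core → C:6 H:6
  (− 4 ring H displaced by substituents)
  + SCH3 → C:1 H:3 S:1
  + OC2H5 → C:2 H:5 O:1
  + CHO → C:1 H:1 O:1
  + OH → O:1 H:1
Element totals:
  C: 10
  H: 12
  O: 3
  S: 1
Molecular formula: C10H12O3S.
gcd of subscripts (10, 12, 3, 1) = 1, so the empirical formula equals the molecular formula.

C10H12O3S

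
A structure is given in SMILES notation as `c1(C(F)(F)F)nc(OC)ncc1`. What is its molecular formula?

Atom tally by fragment:
  pyrimidine ring core → C:4 H:4 N:2
  (− 2 ring H displaced by substituents)
  + CF3 → C:1 F:3
  + OCH3 → C:1 H:3 O:1
Element totals:
  C: 6
  H: 5
  F: 3
  N: 2
  O: 1

C6H5F3N2O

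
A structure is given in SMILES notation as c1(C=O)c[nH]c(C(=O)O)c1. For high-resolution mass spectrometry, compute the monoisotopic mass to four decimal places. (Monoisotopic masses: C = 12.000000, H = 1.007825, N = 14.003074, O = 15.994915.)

139.0269

Atom tally by fragment:
  pyrrole ring core → C:4 H:5 N:1
  (− 2 ring H displaced by substituents)
  + CHO → C:1 H:1 O:1
  + COOH → C:1 H:1 O:2
Element totals:
  C: 6
  H: 5
  N: 1
  O: 3
Molecular formula: C6H5NO3.
  M = 6(12.0) + 5(1.007825) + 14.003074 + 3(15.994915)
    = 72.000000 + 5.039125 + 14.003074 + 47.984745 = 139.026944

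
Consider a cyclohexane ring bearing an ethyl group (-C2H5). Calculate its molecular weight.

112.22 g/mol

Atom tally by fragment:
  cyclohexane ring core → C:6 H:12
  (− 1 ring H displaced by substituents)
  + C2H5 → C:2 H:5
Element totals:
  C: 8
  H: 16
Molecular formula: C8H16.
  M = 8(12.011) + 16(1.008)
    = 96.088 + 16.128 = 112.216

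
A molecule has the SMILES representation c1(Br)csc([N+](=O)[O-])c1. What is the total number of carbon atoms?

Atom tally by fragment:
  thiophene ring core → C:4 H:4 S:1
  (− 2 ring H displaced by substituents)
  + Br → Br:1
  + NO2 → N:1 O:2
Element totals:
  C: 4
  H: 2
  Br: 1
  N: 1
  O: 2
  S: 1

4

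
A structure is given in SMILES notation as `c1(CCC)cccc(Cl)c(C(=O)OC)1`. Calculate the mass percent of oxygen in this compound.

Atom tally by fragment:
  benzene ring core → C:6 H:6
  (− 3 ring H displaced by substituents)
  + CH2CH2CH3 → C:3 H:7
  + Cl → Cl:1
  + COOCH3 → C:2 H:3 O:2
Element totals:
  C: 11
  H: 13
  Cl: 1
  O: 2
Molecular formula: C11H13ClO2.
Molar mass = 212.673 g/mol.
Mass from O: 2 × 15.999 = 31.998 g/mol.
%O = 31.998 / 212.673 × 100 = 15.05%.

15.05%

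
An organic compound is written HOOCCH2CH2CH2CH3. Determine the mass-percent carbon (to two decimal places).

58.80%

Element totals:
  C: 5
  H: 10
  O: 2
Molecular formula: C5H10O2.
Molar mass = 102.133 g/mol.
Mass from C: 5 × 12.011 = 60.055 g/mol.
%C = 60.055 / 102.133 × 100 = 58.80%.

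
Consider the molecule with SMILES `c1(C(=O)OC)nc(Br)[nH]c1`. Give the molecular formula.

C5H5BrN2O2

Atom tally by fragment:
  imidazole ring core → C:3 H:4 N:2
  (− 2 ring H displaced by substituents)
  + COOCH3 → C:2 H:3 O:2
  + Br → Br:1
Element totals:
  C: 5
  H: 5
  Br: 1
  N: 2
  O: 2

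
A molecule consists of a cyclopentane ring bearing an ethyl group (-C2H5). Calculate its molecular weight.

98.19 g/mol

Atom tally by fragment:
  cyclopentane ring core → C:5 H:10
  (− 1 ring H displaced by substituents)
  + C2H5 → C:2 H:5
Element totals:
  C: 7
  H: 14
Molecular formula: C7H14.
  M = 7(12.011) + 14(1.008)
    = 84.077 + 14.112 = 98.189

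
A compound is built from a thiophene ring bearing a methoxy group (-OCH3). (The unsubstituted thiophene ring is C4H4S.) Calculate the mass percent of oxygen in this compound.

14.01%

Atom tally by fragment:
  thiophene ring core → C:4 H:4 S:1
  (− 1 ring H displaced by substituents)
  + OCH3 → C:1 H:3 O:1
Element totals:
  C: 5
  H: 6
  O: 1
  S: 1
Molecular formula: C5H6OS.
Molar mass = 114.162 g/mol.
Mass from O: 1 × 15.999 = 15.999 g/mol.
%O = 15.999 / 114.162 × 100 = 14.01%.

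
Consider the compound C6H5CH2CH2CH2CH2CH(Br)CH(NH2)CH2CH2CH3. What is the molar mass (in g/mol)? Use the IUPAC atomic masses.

298.27 g/mol

Atom tally by fragment:
  C6H5CH2 → C:7 H:7
  CH2 → C:1 H:2
  CH2 → C:1 H:2
  CH2 → C:1 H:2
  CH(Br) → C:1 H:1 Br:1
  CH(NH2) → C:1 H:3 N:1
  CH2 → C:1 H:2
  CH2 → C:1 H:2
  CH3 → C:1 H:3
Element totals:
  C: 15
  H: 24
  Br: 1
  N: 1
Molecular formula: C15H24BrN.
  M = 15(12.011) + 24(1.008) + 79.904 + 14.007
    = 180.165 + 24.192 + 79.904 + 14.007 = 298.268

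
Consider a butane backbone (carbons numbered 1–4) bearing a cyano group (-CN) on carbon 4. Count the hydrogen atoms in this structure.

Atom tally by fragment:
  CH3 → C:1 H:3
  CH2 → C:1 H:2
  CH2 → C:1 H:2
  CH2CN → C:2 H:2 N:1
Element totals:
  C: 5
  H: 9
  N: 1

9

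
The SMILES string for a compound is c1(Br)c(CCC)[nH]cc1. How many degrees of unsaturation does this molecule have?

3

Atom tally by fragment:
  pyrrole ring core → C:4 H:5 N:1
  (− 2 ring H displaced by substituents)
  + Br → Br:1
  + CH2CH2CH3 → C:3 H:7
Element totals:
  C: 7
  H: 10
  Br: 1
  N: 1
Molecular formula: C7H10BrN.
DoU = (2C + 2 + N − H − X) / 2 = (2·7 + 2 + 1 − 10 − 1) / 2 = 3.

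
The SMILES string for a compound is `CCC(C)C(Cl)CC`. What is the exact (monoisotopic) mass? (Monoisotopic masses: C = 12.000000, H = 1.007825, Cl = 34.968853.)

134.0862

Atom tally by fragment:
  CH3 → C:1 H:3
  CH2 → C:1 H:2
  CH(CH3) → C:2 H:4
  CH(Cl) → C:1 H:1 Cl:1
  CH2 → C:1 H:2
  CH3 → C:1 H:3
Element totals:
  C: 7
  H: 15
  Cl: 1
Molecular formula: C7H15Cl.
  M = 7(12.0) + 15(1.007825) + 34.968853
    = 84.000000 + 15.117375 + 34.968853 = 134.086228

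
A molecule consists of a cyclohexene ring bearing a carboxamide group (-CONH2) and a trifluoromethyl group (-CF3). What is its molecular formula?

Atom tally by fragment:
  cyclohexene ring core → C:6 H:10
  (− 2 ring H displaced by substituents)
  + CONH2 → C:1 H:2 O:1 N:1
  + CF3 → C:1 F:3
Element totals:
  C: 8
  H: 10
  F: 3
  N: 1
  O: 1

C8H10F3NO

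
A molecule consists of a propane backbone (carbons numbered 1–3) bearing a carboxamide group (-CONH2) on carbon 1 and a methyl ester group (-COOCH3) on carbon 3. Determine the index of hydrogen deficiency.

Atom tally by fragment:
  H2NOCCH2 → C:2 H:4 O:1 N:1
  CH2 → C:1 H:2
  CH2COOCH3 → C:3 H:5 O:2
Element totals:
  C: 6
  H: 11
  N: 1
  O: 3
Molecular formula: C6H11NO3.
DoU = (2C + 2 + N − H − X) / 2 = (2·6 + 2 + 1 − 11 − 0) / 2 = 2.

2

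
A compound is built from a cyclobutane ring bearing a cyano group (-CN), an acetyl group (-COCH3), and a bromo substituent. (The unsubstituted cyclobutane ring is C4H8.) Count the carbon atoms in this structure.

Atom tally by fragment:
  cyclobutane ring core → C:4 H:8
  (− 3 ring H displaced by substituents)
  + CN → C:1 N:1
  + COCH3 → C:2 H:3 O:1
  + Br → Br:1
Element totals:
  C: 7
  H: 8
  Br: 1
  N: 1
  O: 1

7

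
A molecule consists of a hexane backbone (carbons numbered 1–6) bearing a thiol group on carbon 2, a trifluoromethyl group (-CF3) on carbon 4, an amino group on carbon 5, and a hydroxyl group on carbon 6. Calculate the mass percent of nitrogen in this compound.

6.45%

Atom tally by fragment:
  CH3 → C:1 H:3
  CH(SH) → C:1 H:2 S:1
  CH2 → C:1 H:2
  CH(CF3) → C:2 H:1 F:3
  CH(NH2) → C:1 H:3 N:1
  CH2OH → C:1 H:3 O:1
Element totals:
  C: 7
  H: 14
  F: 3
  N: 1
  O: 1
  S: 1
Molecular formula: C7H14F3NOS.
Molar mass = 217.249 g/mol.
Mass from N: 1 × 14.007 = 14.007 g/mol.
%N = 14.007 / 217.249 × 100 = 6.45%.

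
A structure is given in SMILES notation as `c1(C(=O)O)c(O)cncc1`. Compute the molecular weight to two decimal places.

139.11 g/mol

Atom tally by fragment:
  pyridine ring core → C:5 H:5 N:1
  (− 2 ring H displaced by substituents)
  + COOH → C:1 H:1 O:2
  + OH → O:1 H:1
Element totals:
  C: 6
  H: 5
  N: 1
  O: 3
Molecular formula: C6H5NO3.
  M = 6(12.011) + 5(1.008) + 14.007 + 3(15.999)
    = 72.066 + 5.040 + 14.007 + 47.997 = 139.110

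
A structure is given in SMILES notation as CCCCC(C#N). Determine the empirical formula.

C6H11N

Atom tally by fragment:
  CH3 → C:1 H:3
  CH2 → C:1 H:2
  CH2 → C:1 H:2
  CH2 → C:1 H:2
  CH2CN → C:2 H:2 N:1
Element totals:
  C: 6
  H: 11
  N: 1
Molecular formula: C6H11N.
gcd of subscripts (6, 11, 1) = 1, so the empirical formula equals the molecular formula.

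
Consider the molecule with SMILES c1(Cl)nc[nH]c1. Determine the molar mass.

Atom tally by fragment:
  imidazole ring core → C:3 H:4 N:2
  (− 1 ring H displaced by substituents)
  + Cl → Cl:1
Element totals:
  C: 3
  H: 3
  Cl: 1
  N: 2
Molecular formula: C3H3ClN2.
  M = 3(12.011) + 3(1.008) + 35.45 + 2(14.007)
    = 36.033 + 3.024 + 35.450 + 28.014 = 102.521

102.52 g/mol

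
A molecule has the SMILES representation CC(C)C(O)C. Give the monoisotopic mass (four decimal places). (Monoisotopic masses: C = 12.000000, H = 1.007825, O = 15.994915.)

Atom tally by fragment:
  CH3 → C:1 H:3
  CH(CH3) → C:2 H:4
  CH(OH) → C:1 H:2 O:1
  CH3 → C:1 H:3
Element totals:
  C: 5
  H: 12
  O: 1
Molecular formula: C5H12O.
  M = 5(12.0) + 12(1.007825) + 15.994915
    = 60.000000 + 12.093900 + 15.994915 = 88.088815

88.0888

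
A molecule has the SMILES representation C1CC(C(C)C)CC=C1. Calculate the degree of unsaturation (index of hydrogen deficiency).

2

Atom tally by fragment:
  cyclohexene ring core → C:6 H:10
  (− 1 ring H displaced by substituents)
  + CH(CH3)2 → C:3 H:7
Element totals:
  C: 9
  H: 16
Molecular formula: C9H16.
DoU = (2C + 2 + N − H − X) / 2 = (2·9 + 2 + 0 − 16 − 0) / 2 = 2.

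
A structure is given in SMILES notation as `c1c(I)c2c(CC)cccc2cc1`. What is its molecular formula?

Atom tally by fragment:
  naphthalene ring system core → C:10 H:8
  (− 2 ring H displaced by substituents)
  + I → I:1
  + C2H5 → C:2 H:5
Element totals:
  C: 12
  H: 11
  I: 1

C12H11I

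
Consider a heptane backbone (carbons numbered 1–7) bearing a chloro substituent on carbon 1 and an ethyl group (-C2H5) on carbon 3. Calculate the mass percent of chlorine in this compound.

21.79%

Atom tally by fragment:
  ClCH2 → C:1 H:2 Cl:1
  CH2 → C:1 H:2
  CH(C2H5) → C:3 H:6
  CH2 → C:1 H:2
  CH2 → C:1 H:2
  CH2 → C:1 H:2
  CH3 → C:1 H:3
Element totals:
  C: 9
  H: 19
  Cl: 1
Molecular formula: C9H19Cl.
Molar mass = 162.701 g/mol.
Mass from Cl: 1 × 35.45 = 35.450 g/mol.
%Cl = 35.450 / 162.701 × 100 = 21.79%.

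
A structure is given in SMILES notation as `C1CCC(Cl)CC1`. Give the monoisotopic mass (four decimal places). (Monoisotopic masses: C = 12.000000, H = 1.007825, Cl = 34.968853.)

118.0549

Atom tally by fragment:
  cyclohexane ring core → C:6 H:12
  (− 1 ring H displaced by substituents)
  + Cl → Cl:1
Element totals:
  C: 6
  H: 11
  Cl: 1
Molecular formula: C6H11Cl.
  M = 6(12.0) + 11(1.007825) + 34.968853
    = 72.000000 + 11.086075 + 34.968853 = 118.054928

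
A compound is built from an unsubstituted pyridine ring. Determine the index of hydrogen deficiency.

4

Atom tally by fragment:
  pyridine ring core → C:5 H:5 N:1
Element totals:
  C: 5
  H: 5
  N: 1
Molecular formula: C5H5N.
DoU = (2C + 2 + N − H − X) / 2 = (2·5 + 2 + 1 − 5 − 0) / 2 = 4.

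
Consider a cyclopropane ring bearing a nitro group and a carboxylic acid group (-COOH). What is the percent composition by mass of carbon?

36.65%

Atom tally by fragment:
  cyclopropane ring core → C:3 H:6
  (− 2 ring H displaced by substituents)
  + NO2 → N:1 O:2
  + COOH → C:1 H:1 O:2
Element totals:
  C: 4
  H: 5
  N: 1
  O: 4
Molecular formula: C4H5NO4.
Molar mass = 131.087 g/mol.
Mass from C: 4 × 12.011 = 48.044 g/mol.
%C = 48.044 / 131.087 × 100 = 36.65%.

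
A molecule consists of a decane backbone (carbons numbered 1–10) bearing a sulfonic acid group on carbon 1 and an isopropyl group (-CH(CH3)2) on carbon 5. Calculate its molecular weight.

264.42 g/mol

Atom tally by fragment:
  HO3SCH2 → C:1 H:3 S:1 O:3
  CH2 → C:1 H:2
  CH2 → C:1 H:2
  CH2 → C:1 H:2
  CH(CH(CH3)2) → C:4 H:8
  CH2 → C:1 H:2
  CH2 → C:1 H:2
  CH2 → C:1 H:2
  CH2 → C:1 H:2
  CH3 → C:1 H:3
Element totals:
  C: 13
  H: 28
  O: 3
  S: 1
Molecular formula: C13H28O3S.
  M = 13(12.011) + 28(1.008) + 3(15.999) + 32.06
    = 156.143 + 28.224 + 47.997 + 32.060 = 264.424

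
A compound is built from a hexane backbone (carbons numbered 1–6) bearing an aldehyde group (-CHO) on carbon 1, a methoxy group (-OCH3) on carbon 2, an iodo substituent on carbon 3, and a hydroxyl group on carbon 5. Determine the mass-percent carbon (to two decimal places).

33.58%

Atom tally by fragment:
  OHCCH2 → C:2 H:3 O:1
  CH(OCH3) → C:2 H:4 O:1
  CH(I) → C:1 H:1 I:1
  CH2 → C:1 H:2
  CH(OH) → C:1 H:2 O:1
  CH3 → C:1 H:3
Element totals:
  C: 8
  H: 15
  I: 1
  O: 3
Molecular formula: C8H15IO3.
Molar mass = 286.109 g/mol.
Mass from C: 8 × 12.011 = 96.088 g/mol.
%C = 96.088 / 286.109 × 100 = 33.58%.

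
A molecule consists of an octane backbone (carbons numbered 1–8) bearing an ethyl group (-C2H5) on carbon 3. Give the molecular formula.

C10H22

Atom tally by fragment:
  CH3 → C:1 H:3
  CH2 → C:1 H:2
  CH(C2H5) → C:3 H:6
  CH2 → C:1 H:2
  CH2 → C:1 H:2
  CH2 → C:1 H:2
  CH2 → C:1 H:2
  CH3 → C:1 H:3
Element totals:
  C: 10
  H: 22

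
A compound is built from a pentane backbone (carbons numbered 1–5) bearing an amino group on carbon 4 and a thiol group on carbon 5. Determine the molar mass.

119.23 g/mol

Atom tally by fragment:
  CH3 → C:1 H:3
  CH2 → C:1 H:2
  CH2 → C:1 H:2
  CH(NH2) → C:1 H:3 N:1
  CH2SH → C:1 H:3 S:1
Element totals:
  C: 5
  H: 13
  N: 1
  S: 1
Molecular formula: C5H13NS.
  M = 5(12.011) + 13(1.008) + 14.007 + 32.06
    = 60.055 + 13.104 + 14.007 + 32.060 = 119.226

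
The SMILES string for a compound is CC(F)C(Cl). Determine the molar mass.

96.53 g/mol

Atom tally by fragment:
  CH3 → C:1 H:3
  CH(F) → C:1 H:1 F:1
  CH2Cl → C:1 H:2 Cl:1
Element totals:
  C: 3
  H: 6
  Cl: 1
  F: 1
Molecular formula: C3H6ClF.
  M = 3(12.011) + 6(1.008) + 35.45 + 18.998
    = 36.033 + 6.048 + 35.450 + 18.998 = 96.529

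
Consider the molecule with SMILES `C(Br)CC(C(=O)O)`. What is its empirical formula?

Atom tally by fragment:
  BrCH2 → C:1 H:2 Br:1
  CH2 → C:1 H:2
  CH2COOH → C:2 H:3 O:2
Element totals:
  C: 4
  H: 7
  Br: 1
  O: 2
Molecular formula: C4H7BrO2.
gcd of subscripts (1, 4, 7, 2) = 1, so the empirical formula equals the molecular formula.

C4H7BrO2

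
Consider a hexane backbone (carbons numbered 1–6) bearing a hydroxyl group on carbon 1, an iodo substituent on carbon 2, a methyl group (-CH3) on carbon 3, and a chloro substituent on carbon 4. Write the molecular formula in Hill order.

Atom tally by fragment:
  HOCH2 → C:1 H:3 O:1
  CH(I) → C:1 H:1 I:1
  CH(CH3) → C:2 H:4
  CH(Cl) → C:1 H:1 Cl:1
  CH2 → C:1 H:2
  CH3 → C:1 H:3
Element totals:
  C: 7
  H: 14
  Cl: 1
  I: 1
  O: 1

C7H14ClIO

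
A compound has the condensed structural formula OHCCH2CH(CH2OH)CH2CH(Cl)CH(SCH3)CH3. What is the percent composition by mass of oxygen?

14.24%

Atom tally by fragment:
  OHCCH2 → C:2 H:3 O:1
  CH(CH2OH) → C:2 H:4 O:1
  CH2 → C:1 H:2
  CH(Cl) → C:1 H:1 Cl:1
  CH(SCH3) → C:2 H:4 S:1
  CH3 → C:1 H:3
Element totals:
  C: 9
  H: 17
  Cl: 1
  O: 2
  S: 1
Molecular formula: C9H17ClO2S.
Molar mass = 224.743 g/mol.
Mass from O: 2 × 15.999 = 31.998 g/mol.
%O = 31.998 / 224.743 × 100 = 14.24%.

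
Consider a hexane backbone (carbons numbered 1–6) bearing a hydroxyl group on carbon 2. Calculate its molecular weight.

102.18 g/mol

Atom tally by fragment:
  CH3 → C:1 H:3
  CH(OH) → C:1 H:2 O:1
  CH2 → C:1 H:2
  CH2 → C:1 H:2
  CH2 → C:1 H:2
  CH3 → C:1 H:3
Element totals:
  C: 6
  H: 14
  O: 1
Molecular formula: C6H14O.
  M = 6(12.011) + 14(1.008) + 15.999
    = 72.066 + 14.112 + 15.999 = 102.177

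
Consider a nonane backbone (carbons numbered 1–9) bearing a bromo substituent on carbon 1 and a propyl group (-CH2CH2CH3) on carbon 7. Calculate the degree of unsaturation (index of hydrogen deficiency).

Atom tally by fragment:
  BrCH2 → C:1 H:2 Br:1
  CH2 → C:1 H:2
  CH2 → C:1 H:2
  CH2 → C:1 H:2
  CH2 → C:1 H:2
  CH2 → C:1 H:2
  CH(CH2CH2CH3) → C:4 H:8
  CH2 → C:1 H:2
  CH3 → C:1 H:3
Element totals:
  C: 12
  H: 25
  Br: 1
Molecular formula: C12H25Br.
DoU = (2C + 2 + N − H − X) / 2 = (2·12 + 2 + 0 − 25 − 1) / 2 = 0.

0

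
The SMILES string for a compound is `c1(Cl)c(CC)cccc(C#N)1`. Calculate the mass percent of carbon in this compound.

Atom tally by fragment:
  benzene ring core → C:6 H:6
  (− 3 ring H displaced by substituents)
  + Cl → Cl:1
  + C2H5 → C:2 H:5
  + CN → C:1 N:1
Element totals:
  C: 9
  H: 8
  Cl: 1
  N: 1
Molecular formula: C9H8ClN.
Molar mass = 165.620 g/mol.
Mass from C: 9 × 12.011 = 108.099 g/mol.
%C = 108.099 / 165.620 × 100 = 65.27%.

65.27%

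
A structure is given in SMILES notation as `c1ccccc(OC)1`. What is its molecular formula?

Atom tally by fragment:
  benzene ring core → C:6 H:6
  (− 1 ring H displaced by substituents)
  + OCH3 → C:1 H:3 O:1
Element totals:
  C: 7
  H: 8
  O: 1

C7H8O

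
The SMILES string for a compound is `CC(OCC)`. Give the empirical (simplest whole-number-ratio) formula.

Atom tally by fragment:
  CH3 → C:1 H:3
  CH2OC2H5 → C:3 H:7 O:1
Element totals:
  C: 4
  H: 10
  O: 1
Molecular formula: C4H10O.
gcd of subscripts (4, 10, 1) = 1, so the empirical formula equals the molecular formula.

C4H10O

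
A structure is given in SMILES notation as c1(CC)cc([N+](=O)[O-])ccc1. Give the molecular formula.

Atom tally by fragment:
  benzene ring core → C:6 H:6
  (− 2 ring H displaced by substituents)
  + C2H5 → C:2 H:5
  + NO2 → N:1 O:2
Element totals:
  C: 8
  H: 9
  N: 1
  O: 2

C8H9NO2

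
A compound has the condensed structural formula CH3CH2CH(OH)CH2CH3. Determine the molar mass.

88.15 g/mol

Atom tally by fragment:
  CH3 → C:1 H:3
  CH2 → C:1 H:2
  CH(OH) → C:1 H:2 O:1
  CH2 → C:1 H:2
  CH3 → C:1 H:3
Element totals:
  C: 5
  H: 12
  O: 1
Molecular formula: C5H12O.
  M = 5(12.011) + 12(1.008) + 15.999
    = 60.055 + 12.096 + 15.999 = 88.150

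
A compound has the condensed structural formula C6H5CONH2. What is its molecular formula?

C7H7NO

Element totals:
  C: 7
  H: 7
  N: 1
  O: 1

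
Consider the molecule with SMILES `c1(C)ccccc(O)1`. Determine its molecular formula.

Atom tally by fragment:
  benzene ring core → C:6 H:6
  (− 2 ring H displaced by substituents)
  + CH3 → C:1 H:3
  + OH → O:1 H:1
Element totals:
  C: 7
  H: 8
  O: 1

C7H8O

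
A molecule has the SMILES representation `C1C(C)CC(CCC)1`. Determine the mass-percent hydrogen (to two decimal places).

14.37%

Atom tally by fragment:
  cyclobutane ring core → C:4 H:8
  (− 2 ring H displaced by substituents)
  + CH3 → C:1 H:3
  + CH2CH2CH3 → C:3 H:7
Element totals:
  C: 8
  H: 16
Molecular formula: C8H16.
Molar mass = 112.216 g/mol.
Mass from H: 16 × 1.008 = 16.128 g/mol.
%H = 16.128 / 112.216 × 100 = 14.37%.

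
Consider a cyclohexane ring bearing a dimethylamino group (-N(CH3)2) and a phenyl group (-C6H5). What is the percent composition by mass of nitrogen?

6.89%

Atom tally by fragment:
  cyclohexane ring core → C:6 H:12
  (− 2 ring H displaced by substituents)
  + N(CH3)2 → N:1 C:2 H:6
  + C6H5 → C:6 H:5
Element totals:
  C: 14
  H: 21
  N: 1
Molecular formula: C14H21N.
Molar mass = 203.329 g/mol.
Mass from N: 1 × 14.007 = 14.007 g/mol.
%N = 14.007 / 203.329 × 100 = 6.89%.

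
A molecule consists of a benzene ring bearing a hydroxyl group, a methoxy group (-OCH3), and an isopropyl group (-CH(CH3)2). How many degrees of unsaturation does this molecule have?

Atom tally by fragment:
  benzene ring core → C:6 H:6
  (− 3 ring H displaced by substituents)
  + OH → O:1 H:1
  + OCH3 → C:1 H:3 O:1
  + CH(CH3)2 → C:3 H:7
Element totals:
  C: 10
  H: 14
  O: 2
Molecular formula: C10H14O2.
DoU = (2C + 2 + N − H − X) / 2 = (2·10 + 2 + 0 − 14 − 0) / 2 = 4.

4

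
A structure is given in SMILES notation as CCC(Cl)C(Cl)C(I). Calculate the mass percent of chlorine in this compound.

Atom tally by fragment:
  CH3 → C:1 H:3
  CH2 → C:1 H:2
  CH(Cl) → C:1 H:1 Cl:1
  CH(Cl) → C:1 H:1 Cl:1
  CH2I → C:1 H:2 I:1
Element totals:
  C: 5
  H: 9
  Cl: 2
  I: 1
Molecular formula: C5H9Cl2I.
Molar mass = 266.931 g/mol.
Mass from Cl: 2 × 35.45 = 70.900 g/mol.
%Cl = 70.900 / 266.931 × 100 = 26.56%.

26.56%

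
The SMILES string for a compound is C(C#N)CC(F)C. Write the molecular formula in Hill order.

Atom tally by fragment:
  NCCH2 → C:2 H:2 N:1
  CH2 → C:1 H:2
  CH(F) → C:1 H:1 F:1
  CH3 → C:1 H:3
Element totals:
  C: 5
  H: 8
  F: 1
  N: 1

C5H8FN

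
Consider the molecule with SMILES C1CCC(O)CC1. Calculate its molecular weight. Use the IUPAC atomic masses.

Atom tally by fragment:
  cyclohexane ring core → C:6 H:12
  (− 1 ring H displaced by substituents)
  + OH → O:1 H:1
Element totals:
  C: 6
  H: 12
  O: 1
Molecular formula: C6H12O.
  M = 6(12.011) + 12(1.008) + 15.999
    = 72.066 + 12.096 + 15.999 = 100.161

100.16 g/mol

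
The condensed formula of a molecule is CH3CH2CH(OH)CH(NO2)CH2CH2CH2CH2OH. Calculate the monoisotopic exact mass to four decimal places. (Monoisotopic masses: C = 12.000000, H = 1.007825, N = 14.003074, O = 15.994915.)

Atom tally by fragment:
  CH3 → C:1 H:3
  CH2 → C:1 H:2
  CH(OH) → C:1 H:2 O:1
  CH(NO2) → C:1 H:1 N:1 O:2
  CH2 → C:1 H:2
  CH2 → C:1 H:2
  CH2CH2OH → C:2 H:5 O:1
Element totals:
  C: 8
  H: 17
  N: 1
  O: 4
Molecular formula: C8H17NO4.
  M = 8(12.0) + 17(1.007825) + 14.003074 + 4(15.994915)
    = 96.000000 + 17.133025 + 14.003074 + 63.979660 = 191.115759

191.1158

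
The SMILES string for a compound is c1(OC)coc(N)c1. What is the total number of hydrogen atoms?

7

Atom tally by fragment:
  furan ring core → C:4 H:4 O:1
  (− 2 ring H displaced by substituents)
  + OCH3 → C:1 H:3 O:1
  + NH2 → N:1 H:2
Element totals:
  C: 5
  H: 7
  N: 1
  O: 2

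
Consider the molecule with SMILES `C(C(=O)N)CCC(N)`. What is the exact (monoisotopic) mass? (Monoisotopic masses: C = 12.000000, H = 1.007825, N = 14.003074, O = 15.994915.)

Atom tally by fragment:
  H2NOCCH2 → C:2 H:4 O:1 N:1
  CH2 → C:1 H:2
  CH2 → C:1 H:2
  CH2NH2 → C:1 H:4 N:1
Element totals:
  C: 5
  H: 12
  N: 2
  O: 1
Molecular formula: C5H12N2O.
  M = 5(12.0) + 12(1.007825) + 2(14.003074) + 15.994915
    = 60.000000 + 12.093900 + 28.006148 + 15.994915 = 116.094963

116.0950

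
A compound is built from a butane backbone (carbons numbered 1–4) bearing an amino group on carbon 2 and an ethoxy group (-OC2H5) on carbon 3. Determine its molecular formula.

Atom tally by fragment:
  CH3 → C:1 H:3
  CH(NH2) → C:1 H:3 N:1
  CH(OC2H5) → C:3 H:6 O:1
  CH3 → C:1 H:3
Element totals:
  C: 6
  H: 15
  N: 1
  O: 1

C6H15NO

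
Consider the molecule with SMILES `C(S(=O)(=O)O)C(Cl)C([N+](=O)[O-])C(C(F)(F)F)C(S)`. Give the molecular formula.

C6H9ClF3NO5S2

Atom tally by fragment:
  HO3SCH2 → C:1 H:3 S:1 O:3
  CH(Cl) → C:1 H:1 Cl:1
  CH(NO2) → C:1 H:1 N:1 O:2
  CH(CF3) → C:2 H:1 F:3
  CH2SH → C:1 H:3 S:1
Element totals:
  C: 6
  H: 9
  Cl: 1
  F: 3
  N: 1
  O: 5
  S: 2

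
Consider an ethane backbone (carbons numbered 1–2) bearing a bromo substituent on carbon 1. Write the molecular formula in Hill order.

C2H5Br

Atom tally by fragment:
  BrCH2 → C:1 H:2 Br:1
  CH3 → C:1 H:3
Element totals:
  C: 2
  H: 5
  Br: 1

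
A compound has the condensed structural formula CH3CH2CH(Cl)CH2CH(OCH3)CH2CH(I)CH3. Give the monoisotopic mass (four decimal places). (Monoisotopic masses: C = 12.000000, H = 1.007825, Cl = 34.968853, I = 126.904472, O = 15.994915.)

304.0091

Atom tally by fragment:
  CH3 → C:1 H:3
  CH2 → C:1 H:2
  CH(Cl) → C:1 H:1 Cl:1
  CH2 → C:1 H:2
  CH(OCH3) → C:2 H:4 O:1
  CH2 → C:1 H:2
  CH(I) → C:1 H:1 I:1
  CH3 → C:1 H:3
Element totals:
  C: 9
  H: 18
  Cl: 1
  I: 1
  O: 1
Molecular formula: C9H18ClIO.
  M = 9(12.0) + 18(1.007825) + 34.968853 + 126.904472 + 15.994915
    = 108.000000 + 18.140850 + 34.968853 + 126.904472 + 15.994915 = 304.009090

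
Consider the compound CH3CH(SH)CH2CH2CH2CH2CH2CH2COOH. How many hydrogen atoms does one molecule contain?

Atom tally by fragment:
  CH3 → C:1 H:3
  CH(SH) → C:1 H:2 S:1
  CH2 → C:1 H:2
  CH2 → C:1 H:2
  CH2 → C:1 H:2
  CH2 → C:1 H:2
  CH2 → C:1 H:2
  CH2COOH → C:2 H:3 O:2
Element totals:
  C: 9
  H: 18
  O: 2
  S: 1

18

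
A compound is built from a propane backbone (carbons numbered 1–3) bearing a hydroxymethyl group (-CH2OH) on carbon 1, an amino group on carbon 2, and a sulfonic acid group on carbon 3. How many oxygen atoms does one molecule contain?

4

Atom tally by fragment:
  HOCH2CH2 → C:2 H:5 O:1
  CH(NH2) → C:1 H:3 N:1
  CH2SO3H → C:1 H:3 S:1 O:3
Element totals:
  C: 4
  H: 11
  N: 1
  O: 4
  S: 1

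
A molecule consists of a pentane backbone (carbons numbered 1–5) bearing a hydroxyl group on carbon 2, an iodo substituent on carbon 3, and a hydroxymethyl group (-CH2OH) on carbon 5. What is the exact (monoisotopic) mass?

Atom tally by fragment:
  CH3 → C:1 H:3
  CH(OH) → C:1 H:2 O:1
  CH(I) → C:1 H:1 I:1
  CH2 → C:1 H:2
  CH2CH2OH → C:2 H:5 O:1
Element totals:
  C: 6
  H: 13
  I: 1
  O: 2
Molecular formula: C6H13IO2.
  M = 6(12.0) + 13(1.007825) + 126.904472 + 2(15.994915)
    = 72.000000 + 13.101725 + 126.904472 + 31.989830 = 243.996027

243.9960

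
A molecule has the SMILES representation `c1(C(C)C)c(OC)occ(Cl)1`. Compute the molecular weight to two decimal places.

174.62 g/mol

Atom tally by fragment:
  furan ring core → C:4 H:4 O:1
  (− 3 ring H displaced by substituents)
  + CH(CH3)2 → C:3 H:7
  + OCH3 → C:1 H:3 O:1
  + Cl → Cl:1
Element totals:
  C: 8
  H: 11
  Cl: 1
  O: 2
Molecular formula: C8H11ClO2.
  M = 8(12.011) + 11(1.008) + 35.45 + 2(15.999)
    = 96.088 + 11.088 + 35.450 + 31.998 = 174.624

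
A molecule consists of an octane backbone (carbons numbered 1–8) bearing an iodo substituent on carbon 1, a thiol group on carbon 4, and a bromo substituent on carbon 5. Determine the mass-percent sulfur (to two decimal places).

9.13%

Atom tally by fragment:
  ICH2 → C:1 H:2 I:1
  CH2 → C:1 H:2
  CH2 → C:1 H:2
  CH(SH) → C:1 H:2 S:1
  CH(Br) → C:1 H:1 Br:1
  CH2 → C:1 H:2
  CH2 → C:1 H:2
  CH3 → C:1 H:3
Element totals:
  C: 8
  H: 16
  Br: 1
  I: 1
  S: 1
Molecular formula: C8H16BrIS.
Molar mass = 351.084 g/mol.
Mass from S: 1 × 32.06 = 32.060 g/mol.
%S = 32.060 / 351.084 × 100 = 9.13%.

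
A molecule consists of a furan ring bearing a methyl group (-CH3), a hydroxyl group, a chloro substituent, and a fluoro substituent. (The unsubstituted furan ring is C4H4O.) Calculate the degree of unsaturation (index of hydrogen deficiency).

3

Atom tally by fragment:
  furan ring core → C:4 H:4 O:1
  (− 4 ring H displaced by substituents)
  + CH3 → C:1 H:3
  + OH → O:1 H:1
  + Cl → Cl:1
  + F → F:1
Element totals:
  C: 5
  H: 4
  Cl: 1
  F: 1
  O: 2
Molecular formula: C5H4ClFO2.
DoU = (2C + 2 + N − H − X) / 2 = (2·5 + 2 + 0 − 4 − 2) / 2 = 3.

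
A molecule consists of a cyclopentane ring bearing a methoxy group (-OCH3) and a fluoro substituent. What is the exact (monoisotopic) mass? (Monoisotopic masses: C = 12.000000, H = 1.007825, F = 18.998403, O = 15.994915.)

Atom tally by fragment:
  cyclopentane ring core → C:5 H:10
  (− 2 ring H displaced by substituents)
  + OCH3 → C:1 H:3 O:1
  + F → F:1
Element totals:
  C: 6
  H: 11
  F: 1
  O: 1
Molecular formula: C6H11FO.
  M = 6(12.0) + 11(1.007825) + 18.998403 + 15.994915
    = 72.000000 + 11.086075 + 18.998403 + 15.994915 = 118.079393

118.0794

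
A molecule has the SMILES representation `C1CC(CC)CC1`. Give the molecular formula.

Atom tally by fragment:
  cyclopentane ring core → C:5 H:10
  (− 1 ring H displaced by substituents)
  + C2H5 → C:2 H:5
Element totals:
  C: 7
  H: 14

C7H14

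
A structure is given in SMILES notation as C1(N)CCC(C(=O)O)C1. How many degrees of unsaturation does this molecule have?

Atom tally by fragment:
  cyclopentane ring core → C:5 H:10
  (− 2 ring H displaced by substituents)
  + NH2 → N:1 H:2
  + COOH → C:1 H:1 O:2
Element totals:
  C: 6
  H: 11
  N: 1
  O: 2
Molecular formula: C6H11NO2.
DoU = (2C + 2 + N − H − X) / 2 = (2·6 + 2 + 1 − 11 − 0) / 2 = 2.

2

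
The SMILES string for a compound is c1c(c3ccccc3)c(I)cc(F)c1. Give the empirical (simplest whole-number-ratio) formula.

C12H8FI

Atom tally by fragment:
  benzene ring core → C:6 H:6
  (− 3 ring H displaced by substituents)
  + C6H5 → C:6 H:5
  + I → I:1
  + F → F:1
Element totals:
  C: 12
  H: 8
  F: 1
  I: 1
Molecular formula: C12H8FI.
gcd of subscripts (12, 1, 8, 1) = 1, so the empirical formula equals the molecular formula.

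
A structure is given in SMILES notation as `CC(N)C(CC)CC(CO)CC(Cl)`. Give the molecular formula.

C10H22ClNO

Atom tally by fragment:
  CH3 → C:1 H:3
  CH(NH2) → C:1 H:3 N:1
  CH(C2H5) → C:3 H:6
  CH2 → C:1 H:2
  CH(CH2OH) → C:2 H:4 O:1
  CH2 → C:1 H:2
  CH2Cl → C:1 H:2 Cl:1
Element totals:
  C: 10
  H: 22
  Cl: 1
  N: 1
  O: 1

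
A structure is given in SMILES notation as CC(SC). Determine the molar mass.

Atom tally by fragment:
  CH3 → C:1 H:3
  CH2SCH3 → C:2 H:5 S:1
Element totals:
  C: 3
  H: 8
  S: 1
Molecular formula: C3H8S.
  M = 3(12.011) + 8(1.008) + 32.06
    = 36.033 + 8.064 + 32.060 = 76.157

76.16 g/mol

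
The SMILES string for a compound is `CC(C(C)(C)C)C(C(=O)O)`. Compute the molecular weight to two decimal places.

144.21 g/mol

Atom tally by fragment:
  CH3 → C:1 H:3
  CH(C(CH3)3) → C:5 H:10
  CH2COOH → C:2 H:3 O:2
Element totals:
  C: 8
  H: 16
  O: 2
Molecular formula: C8H16O2.
  M = 8(12.011) + 16(1.008) + 2(15.999)
    = 96.088 + 16.128 + 31.998 = 144.214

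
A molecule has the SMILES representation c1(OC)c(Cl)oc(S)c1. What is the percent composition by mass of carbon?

Atom tally by fragment:
  furan ring core → C:4 H:4 O:1
  (− 3 ring H displaced by substituents)
  + OCH3 → C:1 H:3 O:1
  + Cl → Cl:1
  + SH → S:1 H:1
Element totals:
  C: 5
  H: 5
  Cl: 1
  O: 2
  S: 1
Molecular formula: C5H5ClO2S.
Molar mass = 164.603 g/mol.
Mass from C: 5 × 12.011 = 60.055 g/mol.
%C = 60.055 / 164.603 × 100 = 36.48%.

36.48%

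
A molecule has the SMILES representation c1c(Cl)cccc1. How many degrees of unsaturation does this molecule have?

Atom tally by fragment:
  benzene ring core → C:6 H:6
  (− 1 ring H displaced by substituents)
  + Cl → Cl:1
Element totals:
  C: 6
  H: 5
  Cl: 1
Molecular formula: C6H5Cl.
DoU = (2C + 2 + N − H − X) / 2 = (2·6 + 2 + 0 − 5 − 1) / 2 = 4.

4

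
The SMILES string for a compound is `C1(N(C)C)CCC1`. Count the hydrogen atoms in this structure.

13

Atom tally by fragment:
  cyclobutane ring core → C:4 H:8
  (− 1 ring H displaced by substituents)
  + N(CH3)2 → N:1 C:2 H:6
Element totals:
  C: 6
  H: 13
  N: 1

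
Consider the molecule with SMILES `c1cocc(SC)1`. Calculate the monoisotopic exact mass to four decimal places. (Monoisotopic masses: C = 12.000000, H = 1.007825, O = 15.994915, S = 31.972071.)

Atom tally by fragment:
  furan ring core → C:4 H:4 O:1
  (− 1 ring H displaced by substituents)
  + SCH3 → C:1 H:3 S:1
Element totals:
  C: 5
  H: 6
  O: 1
  S: 1
Molecular formula: C5H6OS.
  M = 5(12.0) + 6(1.007825) + 15.994915 + 31.972071
    = 60.000000 + 6.046950 + 15.994915 + 31.972071 = 114.013936

114.0139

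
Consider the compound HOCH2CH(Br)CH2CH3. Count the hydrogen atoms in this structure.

Atom tally by fragment:
  HOCH2 → C:1 H:3 O:1
  CH(Br) → C:1 H:1 Br:1
  CH2 → C:1 H:2
  CH3 → C:1 H:3
Element totals:
  C: 4
  H: 9
  Br: 1
  O: 1

9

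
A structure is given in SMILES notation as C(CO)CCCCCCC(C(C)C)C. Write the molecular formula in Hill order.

Atom tally by fragment:
  HOCH2CH2 → C:2 H:5 O:1
  CH2 → C:1 H:2
  CH2 → C:1 H:2
  CH2 → C:1 H:2
  CH2 → C:1 H:2
  CH2 → C:1 H:2
  CH2 → C:1 H:2
  CH(CH(CH3)2) → C:4 H:8
  CH3 → C:1 H:3
Element totals:
  C: 13
  H: 28
  O: 1

C13H28O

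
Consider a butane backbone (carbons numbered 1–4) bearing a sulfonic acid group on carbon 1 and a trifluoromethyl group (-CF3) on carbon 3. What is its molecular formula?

C5H9F3O3S

Atom tally by fragment:
  HO3SCH2 → C:1 H:3 S:1 O:3
  CH2 → C:1 H:2
  CH(CF3) → C:2 H:1 F:3
  CH3 → C:1 H:3
Element totals:
  C: 5
  H: 9
  F: 3
  O: 3
  S: 1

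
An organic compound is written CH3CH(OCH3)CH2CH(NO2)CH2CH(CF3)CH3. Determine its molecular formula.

Atom tally by fragment:
  CH3 → C:1 H:3
  CH(OCH3) → C:2 H:4 O:1
  CH2 → C:1 H:2
  CH(NO2) → C:1 H:1 N:1 O:2
  CH2 → C:1 H:2
  CH(CF3) → C:2 H:1 F:3
  CH3 → C:1 H:3
Element totals:
  C: 9
  H: 16
  F: 3
  N: 1
  O: 3

C9H16F3NO3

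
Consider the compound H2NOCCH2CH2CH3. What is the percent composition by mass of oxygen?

Atom tally by fragment:
  H2NOCCH2 → C:2 H:4 O:1 N:1
  CH2 → C:1 H:2
  CH3 → C:1 H:3
Element totals:
  C: 4
  H: 9
  N: 1
  O: 1
Molecular formula: C4H9NO.
Molar mass = 87.122 g/mol.
Mass from O: 1 × 15.999 = 15.999 g/mol.
%O = 15.999 / 87.122 × 100 = 18.36%.

18.36%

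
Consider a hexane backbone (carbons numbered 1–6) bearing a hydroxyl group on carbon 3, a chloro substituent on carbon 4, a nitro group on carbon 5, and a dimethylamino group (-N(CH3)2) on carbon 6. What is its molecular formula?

C8H17ClN2O3

Atom tally by fragment:
  CH3 → C:1 H:3
  CH2 → C:1 H:2
  CH(OH) → C:1 H:2 O:1
  CH(Cl) → C:1 H:1 Cl:1
  CH(NO2) → C:1 H:1 N:1 O:2
  CH2N(CH3)2 → C:3 H:8 N:1
Element totals:
  C: 8
  H: 17
  Cl: 1
  N: 2
  O: 3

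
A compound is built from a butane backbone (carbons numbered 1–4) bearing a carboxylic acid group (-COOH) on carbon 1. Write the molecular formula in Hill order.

C5H10O2

Atom tally by fragment:
  HOOCCH2 → C:2 H:3 O:2
  CH2 → C:1 H:2
  CH2 → C:1 H:2
  CH3 → C:1 H:3
Element totals:
  C: 5
  H: 10
  O: 2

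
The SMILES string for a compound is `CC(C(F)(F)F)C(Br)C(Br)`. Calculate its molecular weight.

283.91 g/mol

Atom tally by fragment:
  CH3 → C:1 H:3
  CH(CF3) → C:2 H:1 F:3
  CH(Br) → C:1 H:1 Br:1
  CH2Br → C:1 H:2 Br:1
Element totals:
  C: 5
  H: 7
  Br: 2
  F: 3
Molecular formula: C5H7Br2F3.
  M = 5(12.011) + 7(1.008) + 2(79.904) + 3(18.998)
    = 60.055 + 7.056 + 159.808 + 56.994 = 283.913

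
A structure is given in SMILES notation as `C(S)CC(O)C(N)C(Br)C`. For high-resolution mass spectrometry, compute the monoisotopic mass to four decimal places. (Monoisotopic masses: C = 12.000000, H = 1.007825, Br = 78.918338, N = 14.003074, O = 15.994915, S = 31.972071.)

Atom tally by fragment:
  HSCH2 → C:1 H:3 S:1
  CH2 → C:1 H:2
  CH(OH) → C:1 H:2 O:1
  CH(NH2) → C:1 H:3 N:1
  CH(Br) → C:1 H:1 Br:1
  CH3 → C:1 H:3
Element totals:
  C: 6
  H: 14
  Br: 1
  N: 1
  O: 1
  S: 1
Molecular formula: C6H14BrNOS.
  M = 6(12.0) + 14(1.007825) + 78.918338 + 14.003074 + 15.994915 + 31.972071
    = 72.000000 + 14.109550 + 78.918338 + 14.003074 + 15.994915 + 31.972071 = 226.997948

226.9979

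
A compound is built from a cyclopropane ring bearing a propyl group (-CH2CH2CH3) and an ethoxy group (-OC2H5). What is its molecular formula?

Atom tally by fragment:
  cyclopropane ring core → C:3 H:6
  (− 2 ring H displaced by substituents)
  + CH2CH2CH3 → C:3 H:7
  + OC2H5 → C:2 H:5 O:1
Element totals:
  C: 8
  H: 16
  O: 1

C8H16O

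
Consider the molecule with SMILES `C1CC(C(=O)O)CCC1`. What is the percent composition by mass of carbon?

Atom tally by fragment:
  cyclohexane ring core → C:6 H:12
  (− 1 ring H displaced by substituents)
  + COOH → C:1 H:1 O:2
Element totals:
  C: 7
  H: 12
  O: 2
Molecular formula: C7H12O2.
Molar mass = 128.171 g/mol.
Mass from C: 7 × 12.011 = 84.077 g/mol.
%C = 84.077 / 128.171 × 100 = 65.60%.

65.60%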